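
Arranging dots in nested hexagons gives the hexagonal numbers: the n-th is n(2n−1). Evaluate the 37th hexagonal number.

The 37th hexagonal number is n(2n−1) with n = 37.
37·(2·37 − 1) = 37·73 = 2701.

2701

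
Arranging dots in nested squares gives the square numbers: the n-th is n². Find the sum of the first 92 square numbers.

Σ_{i=1}^{92} i² = 92·93·185/6 = 263810.

263810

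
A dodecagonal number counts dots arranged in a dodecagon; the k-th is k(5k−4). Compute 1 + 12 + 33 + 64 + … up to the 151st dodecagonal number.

5749476

Σ i(5i−4) = 5Σi² − 4Σi over i = 1..151.
Σi = 11476 and Σi² = 1159076.
5·1159076 − 4·11476 = 5749476.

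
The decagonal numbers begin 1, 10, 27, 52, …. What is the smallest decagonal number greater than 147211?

Solve n(4n−3) > 147211 for integer n.
The largest n with value ≤ 147211 is 192 (since 146880 ≤ 147211 < 148417), so the first above is n = 193, value 148417.

148417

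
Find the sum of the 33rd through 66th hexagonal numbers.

Σ i(2i−1) = 2Σi² − Σi over i = 33..66.
Σi = 2211 − 528 = 1683 and Σi² = 98021 − 11440 = 86581.
2·86581 − 1·1683 = 171479.

171479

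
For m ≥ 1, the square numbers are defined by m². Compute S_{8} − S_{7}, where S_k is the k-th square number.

n² − (n−1)² = 2n − 1, so 8² − 7² = 2·8 − 1 = 15.

15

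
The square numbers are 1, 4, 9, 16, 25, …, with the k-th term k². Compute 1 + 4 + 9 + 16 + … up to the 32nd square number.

Σ_{i=1}^{32} i² = 32·33·65/6 = 11440.

11440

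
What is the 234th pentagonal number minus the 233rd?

700

Consecutive pentagonal numbers differ by 3n − 2: here 3·234 − 2 = 700.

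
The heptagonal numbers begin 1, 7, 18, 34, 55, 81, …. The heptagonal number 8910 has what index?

60

Set n(5n−3)/2 = 8910, giving 5n² − 3n − 17820 = 0.
The discriminant is 9 + 40·8910 = 356409, and √356409 = 597.
So n = (3 + 597) / 10 = 600/10 = 60.
Check: 60·(5·60 − 3)/2 = 8910. ✓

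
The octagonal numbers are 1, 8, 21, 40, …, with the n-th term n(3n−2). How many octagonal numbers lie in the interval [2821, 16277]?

43

The n-th octagonal number is n(3n−2).
Smallest index with value ≥ 2821: n = 31 (giving 2821).
Largest index with value ≤ 16277: n = 73 (giving 15841).
Indices 31 through 73: 43 terms.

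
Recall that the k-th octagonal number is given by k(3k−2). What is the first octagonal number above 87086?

Solve n(3n−2) > 87086 for integer n.
The largest n with value ≤ 87086 is 170 (since 86360 ≤ 87086 < 87381), so the first above is n = 171, value 87381.

87381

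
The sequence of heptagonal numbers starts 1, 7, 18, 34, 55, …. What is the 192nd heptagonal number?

91872

192·(5·192 − 3)/2 = 192·957/2 = 91872.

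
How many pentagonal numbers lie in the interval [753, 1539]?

The n-th pentagonal number is n(3n−1)/2.
Smallest index with value ≥ 753: n = 23 (giving 782).
Largest index with value ≤ 1539: n = 32 (giving 1520).
Indices 23 through 32: 10 terms.

10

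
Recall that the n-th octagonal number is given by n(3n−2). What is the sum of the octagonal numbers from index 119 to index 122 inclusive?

173294

Σ i(3i−2) = 3Σi² − 2Σi over i = 119..122.
Σi = 7503 − 7021 = 482 and Σi² = 612745 − 554659 = 58086.
3·58086 − 2·482 = 173294.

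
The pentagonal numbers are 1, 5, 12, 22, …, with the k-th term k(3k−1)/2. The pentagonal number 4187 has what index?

53

Set n(3n−1)/2 = 4187, giving 3n² − n − 8374 = 0.
So n = (1 + 317) / 6 = 318/6 = 53.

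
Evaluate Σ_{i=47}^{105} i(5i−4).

Σ i(5i−4) = 5Σi² − 4Σi over i = 47..105.
Σi = 5565 − 1081 = 4484 and Σi² = 391405 − 33511 = 357894.
5·357894 − 4·4484 = 1771534.

1771534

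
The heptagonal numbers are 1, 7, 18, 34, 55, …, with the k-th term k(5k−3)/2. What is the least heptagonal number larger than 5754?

Solve n(5n−3)/2 > 5754 for integer n.
The largest n with value ≤ 5754 is 48 (since 5688 ≤ 5754 < 5929), so the first above is n = 49, value 5929.

5929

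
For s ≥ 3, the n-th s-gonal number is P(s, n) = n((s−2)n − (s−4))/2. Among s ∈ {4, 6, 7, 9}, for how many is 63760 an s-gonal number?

s = 4: P(4, 252) = 63504 and P(4, 253) = 64009; 63760 is not s-gonal.
s = 6: P(6, 178) = 63190 and P(6, 179) = 63903; 63760 is not s-gonal.
s = 7: P(7, 160) = 63760. ✓
s = 9: P(9, 135) = 63450 and P(9, 136) = 64396; 63760 is not s-gonal.
Hits: s ∈ {7} → 1.

1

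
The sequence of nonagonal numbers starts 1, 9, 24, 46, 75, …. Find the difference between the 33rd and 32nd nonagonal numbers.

225

Consecutive nonagonal numbers differ by 7n − 6: here 7·33 − 6 = 225.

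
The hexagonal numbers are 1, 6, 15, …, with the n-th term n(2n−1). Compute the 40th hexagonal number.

The 40th hexagonal number is n(2n−1) with n = 40.
40·(2·40 − 1) = 40·79 = 3160.

3160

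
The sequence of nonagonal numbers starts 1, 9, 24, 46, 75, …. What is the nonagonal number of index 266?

246981

The 266th nonagonal number is n(7n−5)/2 with n = 266.
266·(7·266 − 5)/2 = 266·1857/2 = 246981.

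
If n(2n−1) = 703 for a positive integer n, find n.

19

Set n(2n−1) = 703, giving 2n² − n − 703 = 0.
The discriminant is 1 + 8·703 = 5625, and √5625 = 75.
So n = (1 + 75) / 4 = 76/4 = 19.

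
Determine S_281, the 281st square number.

281² = 78961.

78961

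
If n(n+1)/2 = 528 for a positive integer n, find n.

Set n(n+1)/2 = 528, giving n² + n − 1056 = 0.
The discriminant is 1 + 8·528 = 4225, and √4225 = 65.
So n = (-1 + 65) / 2 = 64/2 = 32.

32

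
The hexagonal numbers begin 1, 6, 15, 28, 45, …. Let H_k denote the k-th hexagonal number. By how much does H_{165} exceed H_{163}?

165·(2·165 − 1) = 54285 and 163·(2·163 − 1) = 52975.
Difference: 54285 − 52975 = 1310.

1310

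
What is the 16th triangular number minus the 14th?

31

16·17/2 = 136 and 14·15/2 = 105.
Difference: 136 − 105 = 31.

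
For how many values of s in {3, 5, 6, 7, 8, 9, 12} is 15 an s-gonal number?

s = 3: P(3, 5) = 15. ✓
s = 5: P(5, 3) = 12 and P(5, 4) = 22; 15 is not s-gonal.
s = 6: P(6, 3) = 15. ✓
s = 7: P(7, 2) = 7 and P(7, 3) = 18; 15 is not s-gonal.
s = 8: P(8, 2) = 8 and P(8, 3) = 21; 15 is not s-gonal.
s = 9: P(9, 2) = 9 and P(9, 3) = 24; 15 is not s-gonal.
s = 12: P(12, 2) = 12 and P(12, 3) = 33; 15 is not s-gonal.
Hits: s ∈ {3, 6} → 2.

2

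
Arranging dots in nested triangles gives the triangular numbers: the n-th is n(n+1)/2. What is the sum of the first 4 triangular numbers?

20

Σ i(i+1)/2 = (Σi² + Σi) / 2 over i = 1..4.
Σi = 10 and Σi² = 30.
(1·30 + 1·10) / 2 = 40/2 = 20.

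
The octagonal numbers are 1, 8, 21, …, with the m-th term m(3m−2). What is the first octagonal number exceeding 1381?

1408

Solve n(3n−2) > 1381 for integer n.
The largest n with value ≤ 1381 is 21 (since 1281 ≤ 1381 < 1408), so the first above is n = 22, value 1408.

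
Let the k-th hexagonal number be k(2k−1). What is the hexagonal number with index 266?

266·(2·266 − 1) = 266·531 = 141246.

141246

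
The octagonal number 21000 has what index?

Set n(3n−2) = 21000, giving 3n² − 2n − 21000 = 0.
The discriminant is 4 + 12·21000 = 252004, and √252004 = 502.
So n = (2 + 502) / 6 = 504/6 = 84.

84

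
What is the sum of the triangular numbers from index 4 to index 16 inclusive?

Σ i(i+1)/2 = (Σi² + Σi) / 2 over i = 4..16.
Σi = 136 − 6 = 130 and Σi² = 1496 − 14 = 1482.
(1·1482 + 1·130) / 2 = 1612/2 = 806.

806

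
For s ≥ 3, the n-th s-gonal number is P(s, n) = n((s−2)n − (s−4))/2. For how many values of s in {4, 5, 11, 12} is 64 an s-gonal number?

2

s = 4: P(4, 8) = 64. ✓
s = 5: P(5, 6) = 51 and P(5, 7) = 70; 64 is not s-gonal.
s = 11: P(11, 4) = 58 and P(11, 5) = 95; 64 is not s-gonal.
s = 12: P(12, 4) = 64. ✓
Hits: s ∈ {4, 12} → 2.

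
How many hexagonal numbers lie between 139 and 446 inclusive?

7

The n-th hexagonal number is n(2n−1).
Smallest index with value ≥ 139: n = 9 (giving 153).
Largest index with value ≤ 446: n = 15 (giving 435).
Indices 9 through 15: 7 terms.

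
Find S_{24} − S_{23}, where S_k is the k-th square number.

47

n² − (n−1)² = 2n − 1, so 24² − 23² = 2·24 − 1 = 47.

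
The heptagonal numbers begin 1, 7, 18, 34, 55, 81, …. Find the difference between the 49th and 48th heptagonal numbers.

Consecutive heptagonal numbers differ by 5n − 4: here 5·49 − 4 = 241.

241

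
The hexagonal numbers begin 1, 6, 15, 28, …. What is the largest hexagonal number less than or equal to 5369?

Solve n(2n−1) ≤ 5369 for integer n.
n = 52 gives 5356 ≤ 5369, while n = 53 gives 5565 > 5369; so the answer is 5356.

5356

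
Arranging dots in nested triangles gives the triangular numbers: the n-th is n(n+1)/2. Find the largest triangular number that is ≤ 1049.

1035

Solve n(n+1)/2 ≤ 1049 for integer n.
n = 45 gives 1035 ≤ 1049, while n = 46 gives 1081 > 1049; so the answer is 1035.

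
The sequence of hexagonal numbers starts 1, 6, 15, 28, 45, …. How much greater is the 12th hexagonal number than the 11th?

Consecutive hexagonal numbers differ by 4n − 3: here 4·12 − 3 = 45.

45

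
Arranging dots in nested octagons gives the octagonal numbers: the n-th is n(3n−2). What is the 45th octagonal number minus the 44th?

265

Consecutive octagonal numbers differ by 6n − 5: here 6·45 − 5 = 265.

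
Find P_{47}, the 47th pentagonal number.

3290

The 47th pentagonal number is n(3n−1)/2 with n = 47.
47·(3·47 − 1)/2 = 47·140/2 = 47·70 = 3290.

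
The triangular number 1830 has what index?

60

Set n(n+1)/2 = 1830, giving n² + n − 3660 = 0.
The discriminant is 1 + 8·1830 = 14641, and √14641 = 121.
So n = (-1 + 121) / 2 = 120/2 = 60.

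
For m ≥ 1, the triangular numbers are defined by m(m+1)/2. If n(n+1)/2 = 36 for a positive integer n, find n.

8

Set n(n+1)/2 = 36, giving n² + n − 72 = 0.
The discriminant is 1 + 8·36 = 289, and √289 = 17.
So n = (-1 + 17) / 2 = 16/2 = 8.
Check: 8·9/2 = 36. ✓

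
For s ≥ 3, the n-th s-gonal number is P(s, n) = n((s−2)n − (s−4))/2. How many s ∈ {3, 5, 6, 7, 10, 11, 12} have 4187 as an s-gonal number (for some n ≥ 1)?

s = 3: P(3, 91) = 4186 and P(3, 92) = 4278; 4187 is not s-gonal.
s = 5: P(5, 53) = 4187. ✓
s = 6: P(6, 46) = 4186 and P(6, 47) = 4371; 4187 is not s-gonal.
s = 7: P(7, 41) = 4141 and P(7, 42) = 4347; 4187 is not s-gonal.
s = 10: P(10, 32) = 4000 and P(10, 33) = 4257; 4187 is not s-gonal.
s = 11: P(11, 30) = 3945 and P(11, 31) = 4216; 4187 is not s-gonal.
s = 12: P(12, 29) = 4089 and P(12, 30) = 4380; 4187 is not s-gonal.
Hits: s ∈ {5} → 1.

1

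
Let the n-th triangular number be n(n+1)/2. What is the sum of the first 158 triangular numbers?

669920

Σ i(i+1)/2 = (Σi² + Σi) / 2 over i = 1..158.
Σi = 12561 and Σi² = 1327279.
(1·1327279 + 1·12561) / 2 = 1339840/2 = 669920.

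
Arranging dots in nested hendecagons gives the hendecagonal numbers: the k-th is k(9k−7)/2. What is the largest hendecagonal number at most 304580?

303290

Solve n(9n−7)/2 ≤ 304580 for integer n.
n = 260 gives 303290 ≤ 304580, while n = 261 gives 305631 > 304580; so the answer is 303290.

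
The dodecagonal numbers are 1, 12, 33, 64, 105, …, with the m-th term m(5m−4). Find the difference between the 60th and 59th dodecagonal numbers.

591

Consecutive dodecagonal numbers differ by 10n − 9: here 10·60 − 9 = 591.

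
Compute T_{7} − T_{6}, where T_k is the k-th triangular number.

7

Consecutive triangular numbers differ by n: T_{7} − T_{6} = 7.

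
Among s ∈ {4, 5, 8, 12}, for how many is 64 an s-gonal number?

2

s = 4: P(4, 8) = 64. ✓
s = 5: P(5, 6) = 51 and P(5, 7) = 70; 64 is not s-gonal.
s = 8: P(8, 4) = 40 and P(8, 5) = 65; 64 is not s-gonal.
s = 12: P(12, 4) = 64. ✓
Hits: s ∈ {4, 12} → 2.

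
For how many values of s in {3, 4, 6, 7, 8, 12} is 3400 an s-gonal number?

1

s = 3: P(3, 81) = 3321 and P(3, 82) = 3403; 3400 is not s-gonal.
s = 4: P(4, 58) = 3364 and P(4, 59) = 3481; 3400 is not s-gonal.
s = 6: P(6, 41) = 3321 and P(6, 42) = 3486; 3400 is not s-gonal.
s = 7: P(7, 37) = 3367 and P(7, 38) = 3553; 3400 is not s-gonal.
s = 8: P(8, 34) = 3400. ✓
s = 12: P(12, 26) = 3276 and P(12, 27) = 3537; 3400 is not s-gonal.
Hits: s ∈ {8} → 1.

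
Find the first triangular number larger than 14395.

14535

Solve n(n+1)/2 > 14395 for integer n.
The largest n with value ≤ 14395 is 169 (since 14365 ≤ 14395 < 14535), so the first above is n = 170, value 14535.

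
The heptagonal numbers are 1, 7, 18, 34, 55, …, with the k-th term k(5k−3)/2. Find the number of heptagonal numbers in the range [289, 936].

The n-th heptagonal number is n(5n−3)/2.
Smallest index with value ≥ 289: n = 12 (giving 342).
Largest index with value ≤ 936: n = 19 (giving 874).
Indices 12 through 19: 8 terms.

8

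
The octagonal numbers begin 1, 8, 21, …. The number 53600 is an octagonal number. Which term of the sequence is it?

134

Set n(3n−2) = 53600, giving 3n² − 2n − 53600 = 0.
So n = (2 + 802) / 6 = 804/6 = 134.
Check: 134·(3·134 − 2) = 53600. ✓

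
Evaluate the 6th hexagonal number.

66

6·(2·6 − 1) = 6·11 = 66.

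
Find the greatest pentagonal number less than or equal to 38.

Solve n(3n−1)/2 ≤ 38 for integer n.
n = 5 gives 35 ≤ 38, while n = 6 gives 51 > 38; so the answer is 35.

35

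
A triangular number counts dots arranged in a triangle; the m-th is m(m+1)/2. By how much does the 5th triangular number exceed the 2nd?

12

5·6/2 = 15 and 2·3/2 = 3.
Difference: 15 − 3 = 12.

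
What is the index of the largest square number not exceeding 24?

4

Solve n² ≤ 24 for integer n.
n = 4 gives 16 ≤ 24, while n = 5 gives 25 > 24; so the answer is index 4.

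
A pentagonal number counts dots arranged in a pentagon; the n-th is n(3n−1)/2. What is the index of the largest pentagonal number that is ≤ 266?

Solve n(3n−1)/2 ≤ 266 for integer n.
n = 13 gives 247 ≤ 266, while n = 14 gives 287 > 266; so the answer is index 13.

13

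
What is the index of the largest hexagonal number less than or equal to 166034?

288

Solve n(2n−1) ≤ 166034 for integer n.
n = 288 gives 165600 ≤ 166034, while n = 289 gives 166753 > 166034; so the answer is index 288.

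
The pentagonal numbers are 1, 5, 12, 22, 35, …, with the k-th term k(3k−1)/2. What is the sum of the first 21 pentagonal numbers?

Σ i(3i−1)/2 = (3Σi² − Σi) / 2 over i = 1..21.
Σi = 231 and Σi² = 3311.
(3·3311 − 1·231) / 2 = 9702/2 = 4851.

4851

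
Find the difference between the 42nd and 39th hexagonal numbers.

483

42·(2·42 − 1) = 3486 and 39·(2·39 − 1) = 3003.
Difference: 3486 − 3003 = 483.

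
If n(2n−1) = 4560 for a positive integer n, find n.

48

Set n(2n−1) = 4560, giving 2n² − n − 4560 = 0.
The discriminant is 1 + 8·4560 = 36481, and √36481 = 191.
So n = (1 + 191) / 4 = 192/4 = 48.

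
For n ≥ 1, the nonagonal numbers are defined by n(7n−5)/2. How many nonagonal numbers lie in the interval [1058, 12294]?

42

The n-th nonagonal number is n(7n−5)/2.
Smallest index with value ≥ 1058: n = 18 (giving 1089).
Largest index with value ≤ 12294: n = 59 (giving 12036).
Indices 18 through 59: 42 terms.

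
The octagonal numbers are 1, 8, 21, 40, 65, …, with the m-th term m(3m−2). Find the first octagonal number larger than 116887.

Solve n(3n−2) > 116887 for integer n.
The largest n with value ≤ 116887 is 197 (since 116033 ≤ 116887 < 117216), so the first above is n = 198, value 117216.

117216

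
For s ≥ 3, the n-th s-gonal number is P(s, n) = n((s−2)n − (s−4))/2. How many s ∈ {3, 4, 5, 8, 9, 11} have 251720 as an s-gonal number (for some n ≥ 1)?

1

s = 3: P(3, 709) = 251695 and P(3, 710) = 252405; 251720 is not s-gonal.
s = 4: P(4, 501) = 251001 and P(4, 502) = 252004; 251720 is not s-gonal.
s = 5: P(5, 409) = 250717 and P(5, 410) = 251945; 251720 is not s-gonal.
s = 8: P(8, 290) = 251720. ✓
s = 9: P(9, 268) = 250714 and P(9, 269) = 252591; 251720 is not s-gonal.
s = 11: P(11, 236) = 249806 and P(11, 237) = 251931; 251720 is not s-gonal.
Hits: s ∈ {8} → 1.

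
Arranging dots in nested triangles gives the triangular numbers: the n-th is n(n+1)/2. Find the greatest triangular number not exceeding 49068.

Solve n(n+1)/2 ≤ 49068 for integer n.
n = 312 gives 48828 ≤ 49068, while n = 313 gives 49141 > 49068; so the answer is 48828.

48828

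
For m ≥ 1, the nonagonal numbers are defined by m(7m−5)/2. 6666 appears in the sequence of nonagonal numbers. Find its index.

Set n(7n−5)/2 = 6666, giving 7n² − 5n − 13332 = 0.
So n = (5 + 611) / 14 = 616/14 = 44.
Check: 44·(7·44 − 5)/2 = 6666. ✓

44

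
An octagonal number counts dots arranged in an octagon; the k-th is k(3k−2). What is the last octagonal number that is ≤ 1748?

1680

Solve n(3n−2) ≤ 1748 for integer n.
n = 24 gives 1680 ≤ 1748, while n = 25 gives 1825 > 1748; so the answer is 1680.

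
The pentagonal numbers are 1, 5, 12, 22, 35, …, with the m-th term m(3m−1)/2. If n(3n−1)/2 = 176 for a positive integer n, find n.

11

Set n(3n−1)/2 = 176, giving 3n² − n − 352 = 0.
So n = (1 + 65) / 6 = 66/6 = 11.
Check: 11·(3·11 − 1)/2 = 176. ✓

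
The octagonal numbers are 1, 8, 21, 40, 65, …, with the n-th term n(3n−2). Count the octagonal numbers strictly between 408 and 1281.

8

The n-th octagonal number is n(3n−2).
Smallest index with value > 408: n = 13 (giving 481).
Largest index with value < 1281: n = 20 (giving 1160).
Indices 13 through 20: 8 terms.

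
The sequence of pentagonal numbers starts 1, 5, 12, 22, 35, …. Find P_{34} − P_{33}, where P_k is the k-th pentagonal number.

Consecutive pentagonal numbers differ by 3n − 2: here 3·34 − 2 = 100.

100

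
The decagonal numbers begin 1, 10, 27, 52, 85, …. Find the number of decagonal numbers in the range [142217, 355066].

The n-th decagonal number is n(4n−3).
Smallest index with value ≥ 142217: n = 189 (giving 142317).
Largest index with value ≤ 355066: n = 298 (giving 354322).
Indices 189 through 298: 110 terms.

110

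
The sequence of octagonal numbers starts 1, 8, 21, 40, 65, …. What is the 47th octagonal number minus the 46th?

277

Consecutive octagonal numbers differ by 6n − 5: here 6·47 − 5 = 277.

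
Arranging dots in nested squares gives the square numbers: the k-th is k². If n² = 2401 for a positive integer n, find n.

We need n² = 2401, so n = √2401 = 49.
Check: 49² = 2401. ✓

49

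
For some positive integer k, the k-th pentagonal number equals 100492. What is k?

259

Set n(3n−1)/2 = 100492, giving 3n² − n − 200984 = 0.
The discriminant is 1 + 24·100492 = 2411809, and √2411809 = 1553.
So n = (1 + 1553) / 6 = 1554/6 = 259.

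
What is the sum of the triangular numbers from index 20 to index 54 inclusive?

Σ i(i+1)/2 = (Σi² + Σi) / 2 over i = 20..54.
Σi = 1485 − 190 = 1295 and Σi² = 53955 − 2470 = 51485.
(1·51485 + 1·1295) / 2 = 52780/2 = 26390.

26390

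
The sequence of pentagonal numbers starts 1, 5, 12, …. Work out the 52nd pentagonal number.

4030

The 52nd pentagonal number is n(3n−1)/2 with n = 52.
52·(3·52 − 1)/2 = 52·155/2 = 4030.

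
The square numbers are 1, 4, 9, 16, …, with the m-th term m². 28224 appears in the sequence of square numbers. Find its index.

168

We need n² = 28224, so n = √28224 = 168.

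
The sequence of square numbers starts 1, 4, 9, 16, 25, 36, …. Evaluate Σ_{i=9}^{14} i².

811

Σ_{i=9}^{14} i² = 1015 − 204 = 811.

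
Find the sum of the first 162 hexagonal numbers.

Σ i(2i−1) = 2Σi² − Σi over i = 1..162.
Σi = 13203 and Σi² = 1430325.
2·1430325 − 1·13203 = 2847447.

2847447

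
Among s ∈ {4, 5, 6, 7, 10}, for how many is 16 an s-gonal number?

s = 4: P(4, 4) = 16. ✓
s = 5: P(5, 3) = 12 and P(5, 4) = 22; 16 is not s-gonal.
s = 6: P(6, 3) = 15 and P(6, 4) = 28; 16 is not s-gonal.
s = 7: P(7, 2) = 7 and P(7, 3) = 18; 16 is not s-gonal.
s = 10: P(10, 2) = 10 and P(10, 3) = 27; 16 is not s-gonal.
Hits: s ∈ {4} → 1.

1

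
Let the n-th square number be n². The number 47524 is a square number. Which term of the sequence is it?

We need n² = 47524, so n = √47524 = 218.

218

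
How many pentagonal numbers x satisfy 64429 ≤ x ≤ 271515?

218

The n-th pentagonal number is n(3n−1)/2.
Smallest index with value ≥ 64429: n = 208 (giving 64792).
Largest index with value ≤ 271515: n = 425 (giving 270725).
Indices 208 through 425: 218 terms.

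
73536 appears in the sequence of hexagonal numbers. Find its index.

Set n(2n−1) = 73536, giving 2n² − n − 73536 = 0.
So n = (1 + 767) / 4 = 768/4 = 192.
Check: 192·(2·192 − 1) = 73536. ✓

192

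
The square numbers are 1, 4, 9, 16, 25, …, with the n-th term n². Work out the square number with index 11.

121

The 11th square number is n² with n = 11.
11² = 121.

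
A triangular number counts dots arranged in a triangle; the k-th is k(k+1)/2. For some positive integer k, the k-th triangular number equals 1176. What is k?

Set n(n+1)/2 = 1176, giving n² + n − 2352 = 0.
So n = (-1 + 97) / 2 = 96/2 = 48.

48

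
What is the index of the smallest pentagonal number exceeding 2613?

Solve n(3n−1)/2 > 2613 for integer n.
The largest n with value ≤ 2613 is 41 (since 2501 ≤ 2613 < 2625), so the first above is n = 42, value 2625.

42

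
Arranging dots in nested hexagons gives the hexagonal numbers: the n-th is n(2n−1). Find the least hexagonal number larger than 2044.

2145

Solve n(2n−1) > 2044 for integer n.
The largest n with value ≤ 2044 is 32 (since 2016 ≤ 2044 < 2145), so the first above is n = 33, value 2145.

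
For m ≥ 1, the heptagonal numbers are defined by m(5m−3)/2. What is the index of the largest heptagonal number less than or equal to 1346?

Solve n(5n−3)/2 ≤ 1346 for integer n.
n = 23 gives 1288 ≤ 1346, while n = 24 gives 1404 > 1346; so the answer is index 23.

23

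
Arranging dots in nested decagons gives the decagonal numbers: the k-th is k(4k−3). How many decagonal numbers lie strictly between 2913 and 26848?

55

The n-th decagonal number is n(4n−3).
Smallest index with value > 2913: n = 28 (giving 3052).
Largest index with value < 26848: n = 82 (giving 26650).
Indices 28 through 82: 55 terms.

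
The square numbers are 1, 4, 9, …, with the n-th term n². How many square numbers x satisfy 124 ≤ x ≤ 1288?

The n-th square number is n².
Smallest index with value ≥ 124: n = 12 (giving 144).
Largest index with value ≤ 1288: n = 35 (giving 1225).
Indices 12 through 35: 24 terms.

24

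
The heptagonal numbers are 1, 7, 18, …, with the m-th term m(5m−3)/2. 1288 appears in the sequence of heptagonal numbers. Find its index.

23

Set n(5n−3)/2 = 1288, giving 5n² − 3n − 2576 = 0.
The discriminant is 9 + 40·1288 = 51529, and √51529 = 227.
So n = (3 + 227) / 10 = 230/10 = 23.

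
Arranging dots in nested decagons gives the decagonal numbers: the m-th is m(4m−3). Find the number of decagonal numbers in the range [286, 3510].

22

The n-th decagonal number is n(4n−3).
Smallest index with value ≥ 286: n = 9 (giving 297).
Largest index with value ≤ 3510: n = 30 (giving 3510).
Indices 9 through 30: 22 terms.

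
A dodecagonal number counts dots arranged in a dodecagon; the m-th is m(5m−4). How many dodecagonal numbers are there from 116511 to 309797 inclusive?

96

The n-th dodecagonal number is n(5n−4).
Smallest index with value ≥ 116511: n = 154 (giving 117964).
Largest index with value ≤ 309797: n = 249 (giving 309009).
Indices 154 through 249: 96 terms.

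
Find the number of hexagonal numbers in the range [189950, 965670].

387

The n-th hexagonal number is n(2n−1).
Smallest index with value ≥ 189950: n = 309 (giving 190653).
Largest index with value ≤ 965670: n = 695 (giving 965355).
Indices 309 through 695: 387 terms.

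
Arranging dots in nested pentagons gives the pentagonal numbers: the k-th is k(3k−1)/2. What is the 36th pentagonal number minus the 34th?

36·(3·36 − 1)/2 = 1926 and 34·(3·34 − 1)/2 = 1717.
Difference: 1926 − 1717 = 209.

209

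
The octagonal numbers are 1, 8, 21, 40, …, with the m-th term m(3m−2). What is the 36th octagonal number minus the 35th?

Consecutive octagonal numbers differ by 6n − 5: here 6·36 − 5 = 211.

211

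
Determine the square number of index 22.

484

22² = 484.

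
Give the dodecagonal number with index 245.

The 245th dodecagonal number is n(5n−4) with n = 245.
245·(5·245 − 4) = 245·1221 = 299145.

299145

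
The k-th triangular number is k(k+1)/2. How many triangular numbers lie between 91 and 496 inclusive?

The n-th triangular number is n(n+1)/2.
Smallest index with value ≥ 91: n = 13 (giving 91).
Largest index with value ≤ 496: n = 31 (giving 496).
Indices 13 through 31: 19 terms.

19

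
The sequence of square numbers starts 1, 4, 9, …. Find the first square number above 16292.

Solve n² > 16292 for integer n.
The largest n with value ≤ 16292 is 127 (since 16129 ≤ 16292 < 16384), so the first above is n = 128, value 16384.

16384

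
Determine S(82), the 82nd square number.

6724

The 82nd square number is n² with n = 82.
82² = 6724.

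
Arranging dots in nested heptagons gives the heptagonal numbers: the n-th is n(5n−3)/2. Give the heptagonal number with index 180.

80730

The 180th heptagonal number is n(5n−3)/2 with n = 180.
180·(5·180 − 3)/2 = 180·897/2 = 80730.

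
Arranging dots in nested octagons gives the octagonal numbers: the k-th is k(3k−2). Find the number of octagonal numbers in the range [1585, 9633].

34

The n-th octagonal number is n(3n−2).
Smallest index with value ≥ 1585: n = 24 (giving 1680).
Largest index with value ≤ 9633: n = 57 (giving 9633).
Indices 24 through 57: 34 terms.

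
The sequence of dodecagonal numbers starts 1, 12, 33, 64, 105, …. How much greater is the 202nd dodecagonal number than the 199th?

6003

202·(5·202 − 4) = 203212 and 199·(5·199 − 4) = 197209.
Difference: 203212 − 197209 = 6003.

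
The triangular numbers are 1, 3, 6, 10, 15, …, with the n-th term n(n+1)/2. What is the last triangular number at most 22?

Solve n(n+1)/2 ≤ 22 for integer n.
n = 6 gives 21 ≤ 22, while n = 7 gives 28 > 22; so the answer is 21.

21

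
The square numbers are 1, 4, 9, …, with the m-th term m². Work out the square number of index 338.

114244

The 338th square number is n² with n = 338.
338² = 114244.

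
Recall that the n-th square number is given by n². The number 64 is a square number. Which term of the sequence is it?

8

We need n² = 64, so n = √64 = 8.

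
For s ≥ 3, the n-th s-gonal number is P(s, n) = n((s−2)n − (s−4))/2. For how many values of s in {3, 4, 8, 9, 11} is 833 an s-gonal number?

s = 3: P(3, 40) = 820 and P(3, 41) = 861; 833 is not s-gonal.
s = 4: P(4, 28) = 784 and P(4, 29) = 841; 833 is not s-gonal.
s = 8: P(8, 17) = 833. ✓
s = 9: P(9, 15) = 750 and P(9, 16) = 856; 833 is not s-gonal.
s = 11: P(11, 14) = 833. ✓
Hits: s ∈ {8, 11} → 2.

2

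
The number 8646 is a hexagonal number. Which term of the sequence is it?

66

Set n(2n−1) = 8646, giving 2n² − n − 8646 = 0.
The discriminant is 1 + 8·8646 = 69169, and √69169 = 263.
So n = (1 + 263) / 4 = 264/4 = 66.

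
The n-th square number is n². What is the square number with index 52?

The 52nd square number is n² with n = 52.
52² = 2704.

2704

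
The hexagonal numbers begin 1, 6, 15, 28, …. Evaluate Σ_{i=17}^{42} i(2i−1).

47411

Σ i(2i−1) = 2Σi² − Σi over i = 17..42.
Σi = 903 − 136 = 767 and Σi² = 25585 − 1496 = 24089.
2·24089 − 1·767 = 47411.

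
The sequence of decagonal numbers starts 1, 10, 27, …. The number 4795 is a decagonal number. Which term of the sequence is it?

35

Set n(4n−3) = 4795, giving 4n² − 3n − 4795 = 0.
The discriminant is 9 + 16·4795 = 76729, and √76729 = 277.
So n = (3 + 277) / 8 = 280/8 = 35.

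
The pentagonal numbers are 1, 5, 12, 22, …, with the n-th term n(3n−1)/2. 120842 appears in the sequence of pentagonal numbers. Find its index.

284

Set n(3n−1)/2 = 120842, giving 3n² − n − 241684 = 0.
So n = (1 + 1703) / 6 = 1704/6 = 284.
Check: 284·(3·284 − 1)/2 = 120842. ✓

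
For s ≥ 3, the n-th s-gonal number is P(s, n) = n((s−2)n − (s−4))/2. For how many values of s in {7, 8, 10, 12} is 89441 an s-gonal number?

1

s = 7: P(7, 189) = 89019 and P(7, 190) = 89965; 89441 is not s-gonal.
s = 8: P(8, 173) = 89441. ✓
s = 10: P(10, 149) = 88357 and P(10, 150) = 89550; 89441 is not s-gonal.
s = 12: P(12, 134) = 89244 and P(12, 135) = 90585; 89441 is not s-gonal.
Hits: s ∈ {8} → 1.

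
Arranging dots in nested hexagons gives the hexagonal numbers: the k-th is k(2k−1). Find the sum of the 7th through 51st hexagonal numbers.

89565

Σ i(2i−1) = 2Σi² − Σi over i = 7..51.
Σi = 1326 − 21 = 1305 and Σi² = 45526 − 91 = 45435.
2·45435 − 1·1305 = 89565.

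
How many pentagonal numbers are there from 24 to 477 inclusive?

The n-th pentagonal number is n(3n−1)/2.
Smallest index with value ≥ 24: n = 5 (giving 35).
Largest index with value ≤ 477: n = 18 (giving 477).
Indices 5 through 18: 14 terms.

14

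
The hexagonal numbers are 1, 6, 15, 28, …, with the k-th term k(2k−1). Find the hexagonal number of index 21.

861

The 21st hexagonal number is n(2n−1) with n = 21.
21·(2·21 − 1) = 21·41 = 861.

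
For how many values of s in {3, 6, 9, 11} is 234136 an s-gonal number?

s = 3: P(3, 683) = 233586 and P(3, 684) = 234270; 234136 is not s-gonal.
s = 6: P(6, 342) = 233586 and P(6, 343) = 234955; 234136 is not s-gonal.
s = 9: P(9, 259) = 234136. ✓
s = 11: P(11, 228) = 233130 and P(11, 229) = 235183; 234136 is not s-gonal.
Hits: s ∈ {9} → 1.

1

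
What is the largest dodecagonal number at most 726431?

724281

Solve n(5n−4) ≤ 726431 for integer n.
n = 381 gives 724281 ≤ 726431, while n = 382 gives 728092 > 726431; so the answer is 724281.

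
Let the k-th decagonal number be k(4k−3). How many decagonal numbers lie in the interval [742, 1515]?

The n-th decagonal number is n(4n−3).
Smallest index with value ≥ 742: n = 14 (giving 742).
Largest index with value ≤ 1515: n = 19 (giving 1387).
Indices 14 through 19: 6 terms.

6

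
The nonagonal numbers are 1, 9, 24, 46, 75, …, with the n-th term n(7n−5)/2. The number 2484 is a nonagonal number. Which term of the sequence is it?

27

Set n(7n−5)/2 = 2484, giving 7n² − 5n − 4968 = 0.
The discriminant is 25 + 56·2484 = 139129, and √139129 = 373.
So n = (5 + 373) / 14 = 378/14 = 27.
Check: 27·(7·27 − 5)/2 = 2484. ✓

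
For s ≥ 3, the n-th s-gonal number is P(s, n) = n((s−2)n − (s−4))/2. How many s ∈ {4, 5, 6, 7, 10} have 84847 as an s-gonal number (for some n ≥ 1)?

1

s = 4: P(4, 291) = 84681 and P(4, 292) = 85264; 84847 is not s-gonal.
s = 5: P(5, 238) = 84847. ✓
s = 6: P(6, 206) = 84666 and P(6, 207) = 85491; 84847 is not s-gonal.
s = 7: P(7, 184) = 84364 and P(7, 185) = 85285; 84847 is not s-gonal.
s = 10: P(10, 146) = 84826 and P(10, 147) = 85995; 84847 is not s-gonal.
Hits: s ∈ {5} → 1.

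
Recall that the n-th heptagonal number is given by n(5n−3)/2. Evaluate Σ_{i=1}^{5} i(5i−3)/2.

115

Σ i(5i−3)/2 = (5Σi² − 3Σi) / 2 over i = 1..5.
Σi = 15 and Σi² = 55.
(5·55 − 3·15) / 2 = 230/2 = 115.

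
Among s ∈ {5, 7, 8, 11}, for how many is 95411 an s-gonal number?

s = 5: P(5, 252) = 95130 and P(5, 253) = 95887; 95411 is not s-gonal.
s = 7: P(7, 195) = 94770 and P(7, 196) = 95746; 95411 is not s-gonal.
s = 8: P(8, 178) = 94696 and P(8, 179) = 95765; 95411 is not s-gonal.
s = 11: P(11, 146) = 95411. ✓
Hits: s ∈ {11} → 1.

1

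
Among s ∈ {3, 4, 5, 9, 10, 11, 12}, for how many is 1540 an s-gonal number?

s = 3: P(3, 55) = 1540. ✓
s = 4: P(4, 39) = 1521 and P(4, 40) = 1600; 1540 is not s-gonal.
s = 5: P(5, 32) = 1520 and P(5, 33) = 1617; 1540 is not s-gonal.
s = 9: P(9, 21) = 1491 and P(9, 22) = 1639; 1540 is not s-gonal.
s = 10: P(10, 20) = 1540. ✓
s = 11: P(11, 18) = 1395 and P(11, 19) = 1558; 1540 is not s-gonal.
s = 12: P(12, 17) = 1377 and P(12, 18) = 1548; 1540 is not s-gonal.
Hits: s ∈ {3, 10} → 2.

2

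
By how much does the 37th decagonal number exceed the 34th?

37·(4·37 − 3) = 5365 and 34·(4·34 − 3) = 4522.
Difference: 5365 − 4522 = 843.

843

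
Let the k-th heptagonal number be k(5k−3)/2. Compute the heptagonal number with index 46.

The 46th heptagonal number is n(5n−3)/2 with n = 46.
46·(5·46 − 3)/2 = 46·227/2 = 5221.

5221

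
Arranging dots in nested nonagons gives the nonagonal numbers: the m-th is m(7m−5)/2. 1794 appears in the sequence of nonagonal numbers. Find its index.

23

Set n(7n−5)/2 = 1794, giving 7n² − 5n − 3588 = 0.
So n = (5 + 317) / 14 = 322/14 = 23.
Check: 23·(7·23 − 5)/2 = 1794. ✓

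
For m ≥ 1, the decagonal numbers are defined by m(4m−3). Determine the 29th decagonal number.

29·(4·29 − 3) = 29·113 = 3277.

3277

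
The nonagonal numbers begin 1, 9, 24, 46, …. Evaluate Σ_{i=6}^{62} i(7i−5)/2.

279775

Σ i(7i−5)/2 = (7Σi² − 5Σi) / 2 over i = 6..62.
Σi = 1953 − 15 = 1938 and Σi² = 81375 − 55 = 81320.
(7·81320 − 5·1938) / 2 = 559550/2 = 279775.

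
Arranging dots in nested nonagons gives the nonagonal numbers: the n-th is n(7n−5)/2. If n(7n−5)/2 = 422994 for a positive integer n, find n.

348

Set n(7n−5)/2 = 422994, giving 7n² − 5n − 845988 = 0.
So n = (5 + 4867) / 14 = 4872/14 = 348.
Check: 348·(7·348 − 5)/2 = 422994. ✓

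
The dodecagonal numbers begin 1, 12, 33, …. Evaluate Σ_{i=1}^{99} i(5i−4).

1621950

Σ i(5i−4) = 5Σi² − 4Σi over i = 1..99.
Σi = 4950 and Σi² = 328350.
5·328350 − 4·4950 = 1621950.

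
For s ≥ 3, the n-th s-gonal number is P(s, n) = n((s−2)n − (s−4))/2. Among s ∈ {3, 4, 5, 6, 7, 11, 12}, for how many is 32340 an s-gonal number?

1

s = 3: P(3, 253) = 32131 and P(3, 254) = 32385; 32340 is not s-gonal.
s = 4: P(4, 179) = 32041 and P(4, 180) = 32400; 32340 is not s-gonal.
s = 5: P(5, 147) = 32340. ✓
s = 6: P(6, 127) = 32131 and P(6, 128) = 32640; 32340 is not s-gonal.
s = 7: P(7, 114) = 32319 and P(7, 115) = 32890; 32340 is not s-gonal.
s = 11: P(11, 85) = 32215 and P(11, 86) = 32981; 32340 is not s-gonal.
s = 12: P(12, 80) = 31680 and P(12, 81) = 32481; 32340 is not s-gonal.
Hits: s ∈ {5} → 1.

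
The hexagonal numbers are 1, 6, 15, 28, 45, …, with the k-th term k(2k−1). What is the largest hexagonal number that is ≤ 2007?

Solve n(2n−1) ≤ 2007 for integer n.
n = 31 gives 1891 ≤ 2007, while n = 32 gives 2016 > 2007; so the answer is 1891.

1891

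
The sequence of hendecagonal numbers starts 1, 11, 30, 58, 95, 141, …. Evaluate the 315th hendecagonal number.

445410

315·(9·315 − 7)/2 = 315·2828/2 = 315·1414 = 445410.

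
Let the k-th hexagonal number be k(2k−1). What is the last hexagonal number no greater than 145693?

145530

Solve n(2n−1) ≤ 145693 for integer n.
n = 270 gives 145530 ≤ 145693, while n = 271 gives 146611 > 145693; so the answer is 145530.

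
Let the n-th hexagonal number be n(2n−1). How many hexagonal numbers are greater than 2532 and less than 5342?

The n-th hexagonal number is n(2n−1).
Smallest index with value > 2532: n = 36 (giving 2556).
Largest index with value < 5342: n = 51 (giving 5151).
Indices 36 through 51: 16 terms.

16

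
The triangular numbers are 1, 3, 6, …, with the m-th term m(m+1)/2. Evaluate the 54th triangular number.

The 54th triangular number is n(n+1)/2 with n = 54.
54·55/2 = 2970/2 = 1485.

1485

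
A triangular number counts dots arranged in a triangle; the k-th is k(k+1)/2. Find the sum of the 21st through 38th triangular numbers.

8340

Σ i(i+1)/2 = (Σi² + Σi) / 2 over i = 21..38.
Σi = 741 − 210 = 531 and Σi² = 19019 − 2870 = 16149.
(1·16149 + 1·531) / 2 = 16680/2 = 8340.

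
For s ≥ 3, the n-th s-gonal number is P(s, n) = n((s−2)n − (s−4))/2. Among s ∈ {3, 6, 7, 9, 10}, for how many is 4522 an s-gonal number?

1

s = 3: P(3, 94) = 4465 and P(3, 95) = 4560; 4522 is not s-gonal.
s = 6: P(6, 47) = 4371 and P(6, 48) = 4560; 4522 is not s-gonal.
s = 7: P(7, 42) = 4347 and P(7, 43) = 4558; 4522 is not s-gonal.
s = 9: P(9, 36) = 4446 and P(9, 37) = 4699; 4522 is not s-gonal.
s = 10: P(10, 34) = 4522. ✓
Hits: s ∈ {10} → 1.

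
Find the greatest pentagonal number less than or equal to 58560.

Solve n(3n−1)/2 ≤ 58560 for integer n.
n = 197 gives 58115 ≤ 58560, while n = 198 gives 58707 > 58560; so the answer is 58115.

58115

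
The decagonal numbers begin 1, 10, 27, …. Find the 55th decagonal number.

11935

The 55th decagonal number is n(4n−3) with n = 55.
55·(4·55 − 3) = 55·217 = 11935.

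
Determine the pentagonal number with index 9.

117

The 9th pentagonal number is n(3n−1)/2 with n = 9.
9·(3·9 − 1)/2 = 9·26/2 = 9·13 = 117.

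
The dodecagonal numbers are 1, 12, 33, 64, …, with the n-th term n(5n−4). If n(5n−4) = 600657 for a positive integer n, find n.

347

Set n(5n−4) = 600657, giving 5n² − 4n − 600657 = 0.
The discriminant is 16 + 20·600657 = 12013156, and √12013156 = 3466.
So n = (4 + 3466) / 10 = 3470/10 = 347.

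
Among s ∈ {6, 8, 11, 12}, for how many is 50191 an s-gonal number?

1

s = 6: P(6, 158) = 49770 and P(6, 159) = 50403; 50191 is not s-gonal.
s = 8: P(8, 129) = 49665 and P(8, 130) = 50440; 50191 is not s-gonal.
s = 11: P(11, 106) = 50191. ✓
s = 12: P(12, 100) = 49600 and P(12, 101) = 50601; 50191 is not s-gonal.
Hits: s ∈ {11} → 1.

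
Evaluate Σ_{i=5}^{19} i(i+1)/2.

Σ i(i+1)/2 = (Σi² + Σi) / 2 over i = 5..19.
Σi = 190 − 10 = 180 and Σi² = 2470 − 30 = 2440.
(1·2440 + 1·180) / 2 = 2620/2 = 1310.

1310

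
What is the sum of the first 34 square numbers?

13685

Σ_{i=1}^{34} i² = 34·35·69/6 = 13685.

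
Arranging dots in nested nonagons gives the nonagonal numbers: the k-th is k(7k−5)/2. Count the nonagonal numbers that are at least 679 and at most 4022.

20

The n-th nonagonal number is n(7n−5)/2.
Smallest index with value ≥ 679: n = 15 (giving 750).
Largest index with value ≤ 4022: n = 34 (giving 3961).
Indices 15 through 34: 20 terms.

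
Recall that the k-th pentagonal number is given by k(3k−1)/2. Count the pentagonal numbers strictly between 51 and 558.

The n-th pentagonal number is n(3n−1)/2.
Smallest index with value > 51: n = 7 (giving 70).
Largest index with value < 558: n = 19 (giving 532).
Indices 7 through 19: 13 terms.

13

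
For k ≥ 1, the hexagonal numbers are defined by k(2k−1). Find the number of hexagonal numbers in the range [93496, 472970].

The n-th hexagonal number is n(2n−1).
Smallest index with value ≥ 93496: n = 217 (giving 93961).
Largest index with value ≤ 472970: n = 486 (giving 471906).
Indices 217 through 486: 270 terms.

270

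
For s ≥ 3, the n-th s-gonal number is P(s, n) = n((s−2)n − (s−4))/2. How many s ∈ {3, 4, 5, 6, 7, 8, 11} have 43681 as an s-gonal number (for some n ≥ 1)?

2

s = 3: P(3, 295) = 43660 and P(3, 296) = 43956; 43681 is not s-gonal.
s = 4: P(4, 209) = 43681. ✓
s = 5: P(5, 170) = 43265 and P(5, 171) = 43776; 43681 is not s-gonal.
s = 6: P(6, 148) = 43660 and P(6, 149) = 44253; 43681 is not s-gonal.
s = 7: P(7, 132) = 43362 and P(7, 133) = 44023; 43681 is not s-gonal.
s = 8: P(8, 121) = 43681. ✓
s = 11: P(11, 98) = 42875 and P(11, 99) = 43758; 43681 is not s-gonal.
Hits: s ∈ {4, 8} → 2.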